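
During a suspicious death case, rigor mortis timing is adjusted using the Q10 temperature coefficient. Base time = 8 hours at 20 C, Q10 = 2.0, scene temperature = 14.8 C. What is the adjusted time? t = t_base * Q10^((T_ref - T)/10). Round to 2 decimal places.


Rigor mortis time adjustment:
Exponent = (T_ref - T_actual) / 10 = (20 - 14.8) / 10 = 0.52
Q10 factor = 2.0^0.52 = 1.43396
t_adjusted = 8 * 1.43396 = 11.47 hours

11.47


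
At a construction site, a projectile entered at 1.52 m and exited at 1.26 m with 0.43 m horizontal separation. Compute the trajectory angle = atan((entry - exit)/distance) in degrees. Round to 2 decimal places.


Bullet trajectory angle:
Height difference = 1.52 - 1.26 = 0.26 m
angle = atan(0.26 / 0.43)
angle = atan(0.604651)
angle = 31.16 degrees

31.16


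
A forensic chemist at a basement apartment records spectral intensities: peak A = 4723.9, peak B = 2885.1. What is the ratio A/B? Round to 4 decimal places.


Spectral peak ratio:
Peak A = 4723.9 counts
Peak B = 2885.1 counts
Ratio = 4723.9 / 2885.1 = 1.6373

1.6373


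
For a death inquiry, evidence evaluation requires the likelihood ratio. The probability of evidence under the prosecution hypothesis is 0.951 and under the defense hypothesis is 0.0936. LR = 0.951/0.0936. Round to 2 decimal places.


Likelihood ratio calculation:
LR = P(E|Hp) / P(E|Hd)
LR = 0.951 / 0.0936
LR = 10.16

10.16


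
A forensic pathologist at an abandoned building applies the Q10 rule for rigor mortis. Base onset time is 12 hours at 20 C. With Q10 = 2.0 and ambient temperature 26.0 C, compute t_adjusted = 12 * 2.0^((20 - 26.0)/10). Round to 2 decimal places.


Rigor mortis time adjustment:
Exponent = (T_ref - T_actual) / 10 = (20 - 26.0) / 10 = -0.6
Q10 factor = 2.0^-0.6 = 0.65975
t_adjusted = 12 * 0.65975 = 7.92 hours

7.92


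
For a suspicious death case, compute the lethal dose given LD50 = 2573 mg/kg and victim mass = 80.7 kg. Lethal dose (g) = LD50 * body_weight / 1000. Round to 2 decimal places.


Lethal dose calculation:
Lethal dose = LD50 * body_weight / 1000
= 2573 * 80.7 / 1000
= 207641.1 / 1000
= 207.64 g

207.64


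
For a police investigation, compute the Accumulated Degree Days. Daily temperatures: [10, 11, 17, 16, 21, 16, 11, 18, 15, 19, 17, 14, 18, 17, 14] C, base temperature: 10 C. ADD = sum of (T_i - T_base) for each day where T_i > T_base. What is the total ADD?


Computing ADD day by day:
Day 1: max(0, 10 - 10) = 0
Day 2: max(0, 11 - 10) = 1
Day 3: max(0, 17 - 10) = 7
Day 4: max(0, 16 - 10) = 6
Day 5: max(0, 21 - 10) = 11
Day 6: max(0, 16 - 10) = 6
Day 7: max(0, 11 - 10) = 1
Day 8: max(0, 18 - 10) = 8
Day 9: max(0, 15 - 10) = 5
Day 10: max(0, 19 - 10) = 9
Day 11: max(0, 17 - 10) = 7
Day 12: max(0, 14 - 10) = 4
Day 13: max(0, 18 - 10) = 8
Day 14: max(0, 17 - 10) = 7
Day 15: max(0, 14 - 10) = 4
Total ADD = 84

84


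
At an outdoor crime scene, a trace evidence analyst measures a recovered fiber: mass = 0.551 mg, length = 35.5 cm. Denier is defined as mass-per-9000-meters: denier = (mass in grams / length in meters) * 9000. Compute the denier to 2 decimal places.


Denier calculation:
Mass in grams = 0.551 mg / 1000 = 0.000551 g
Length in meters = 35.5 cm / 100 = 0.355 m
Linear density = mass / length = 0.000551 / 0.355 = 0.00155211 g/m
Denier = (g/m) * 9000 = 0.00155211 * 9000 = 13.97

13.97


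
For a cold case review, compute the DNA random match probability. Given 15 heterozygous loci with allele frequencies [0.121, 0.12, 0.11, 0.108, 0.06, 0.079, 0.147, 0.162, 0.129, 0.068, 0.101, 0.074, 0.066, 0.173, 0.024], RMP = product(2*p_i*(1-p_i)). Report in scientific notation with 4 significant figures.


Computing RMP for 15 loci:
Locus 1: 2 * 0.121 * 0.879 = 0.212718
Locus 2: 2 * 0.12 * 0.88 = 0.2112
Locus 3: 2 * 0.11 * 0.89 = 0.1958
Locus 4: 2 * 0.108 * 0.892 = 0.192672
Locus 5: 2 * 0.06 * 0.94 = 0.1128
Locus 6: 2 * 0.079 * 0.921 = 0.145518
Locus 7: 2 * 0.147 * 0.853 = 0.250782
Locus 8: 2 * 0.162 * 0.838 = 0.271512
Locus 9: 2 * 0.129 * 0.871 = 0.224718
Locus 10: 2 * 0.068 * 0.932 = 0.126752
Locus 11: 2 * 0.101 * 0.899 = 0.181598
Locus 12: 2 * 0.074 * 0.926 = 0.137048
Locus 13: 2 * 0.066 * 0.934 = 0.123288
Locus 14: 2 * 0.173 * 0.827 = 0.286142
Locus 15: 2 * 0.024 * 0.976 = 0.046848
RMP = 2.219e-12

2.219e-12


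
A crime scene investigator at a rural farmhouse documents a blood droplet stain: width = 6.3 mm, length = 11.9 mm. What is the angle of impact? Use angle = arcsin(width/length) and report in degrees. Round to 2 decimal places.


Blood spatter impact angle calculation:
width / length = 6.3 / 11.9 = 0.529412
angle = arcsin(0.529412)
angle = 31.97 degrees

31.97


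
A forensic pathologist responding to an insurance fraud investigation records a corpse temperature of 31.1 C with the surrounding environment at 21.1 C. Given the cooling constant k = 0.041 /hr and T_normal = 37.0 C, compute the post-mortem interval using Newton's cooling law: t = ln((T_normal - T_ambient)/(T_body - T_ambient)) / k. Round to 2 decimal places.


Using Newton's law of cooling:
t = ln((T_normal - T_ambient) / (T_body - T_ambient)) / k
T_normal - T_ambient = 15.9
T_body - T_ambient = 10.0
Ratio = 1.59
ln(ratio) = 0.463734
t = 0.463734 / 0.041 = 11.31 hours

11.31


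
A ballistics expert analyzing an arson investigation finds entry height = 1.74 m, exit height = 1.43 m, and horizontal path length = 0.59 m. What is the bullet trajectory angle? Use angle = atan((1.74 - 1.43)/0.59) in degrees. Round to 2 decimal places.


Bullet trajectory angle:
Height difference = 1.74 - 1.43 = 0.31 m
angle = atan(0.31 / 0.59)
angle = atan(0.525424)
angle = 27.72 degrees

27.72


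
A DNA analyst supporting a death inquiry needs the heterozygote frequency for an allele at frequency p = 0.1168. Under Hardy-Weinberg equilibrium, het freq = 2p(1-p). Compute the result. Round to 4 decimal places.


Hardy-Weinberg heterozygote frequency:
q = 1 - p = 1 - 0.1168 = 0.8832
2pq = 2 * 0.1168 * 0.8832 = 0.2063

0.2063


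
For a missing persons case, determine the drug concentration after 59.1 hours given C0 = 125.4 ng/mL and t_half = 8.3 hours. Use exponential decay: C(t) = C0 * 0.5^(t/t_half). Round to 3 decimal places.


Drug concentration decay:
Number of half-lives = t / t_half = 59.1 / 8.3 = 7.120482
Decay factor = 0.5^7.120482 = 0.00718656
C(t) = 125.4 * 0.00718656 = 0.901 ng/mL

0.901


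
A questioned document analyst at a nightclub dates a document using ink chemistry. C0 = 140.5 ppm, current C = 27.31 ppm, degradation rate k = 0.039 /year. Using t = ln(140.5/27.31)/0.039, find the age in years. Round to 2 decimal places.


Document age estimation:
C0/C = 140.5 / 27.31 = 5.144636
ln(C0/C) = 1.637955
t = 1.637955 / 0.039 = 42.00 years

42.00


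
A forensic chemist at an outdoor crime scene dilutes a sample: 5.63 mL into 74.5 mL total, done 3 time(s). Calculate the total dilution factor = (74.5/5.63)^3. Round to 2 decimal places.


Dilution factor calculation:
Single dilution = V_total / V_sample = 74.5 / 5.63 ≈ 13.232682
Number of dilutions = 3
Total DF = (74.5 / 5.63)^3 (full precision, rounded at the end) = 2317.09

2317.09


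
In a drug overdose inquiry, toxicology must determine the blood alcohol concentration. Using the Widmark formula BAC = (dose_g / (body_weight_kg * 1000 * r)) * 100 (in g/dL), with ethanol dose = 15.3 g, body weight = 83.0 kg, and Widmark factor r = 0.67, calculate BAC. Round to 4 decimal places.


Applying the Widmark formula:
BAC = (dose_g / (body_wt * 1000 * r)) * 100
Denominator = 83.0 * 1000 * 0.67 = 55610
BAC = (15.3 / 55610) * 100
BAC = 0.0275 g/dL

0.0275


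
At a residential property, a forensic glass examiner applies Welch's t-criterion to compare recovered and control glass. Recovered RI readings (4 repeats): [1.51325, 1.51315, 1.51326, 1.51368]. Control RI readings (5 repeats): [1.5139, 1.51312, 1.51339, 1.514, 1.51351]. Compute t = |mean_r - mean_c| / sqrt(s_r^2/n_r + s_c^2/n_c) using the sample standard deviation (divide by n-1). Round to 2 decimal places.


Welch's t-criterion for glass RI comparison:
Recovered mean = sum / n_r = 6.05334 / 4 = 1.513335
Control mean = sum / n_c = 7.56792 / 5 = 1.513584
Recovered sample variance s_r^2 = 5.53667e-08
Control sample variance s_c^2 = 1.3283e-07
Welch SE (unpooled) = sqrt(s_r^2/n_r + s_c^2/n_c) = sqrt(1.38417e-08 + 2.6566e-08) = sqrt(4.04077e-08) = 0.000201017
|mean_r - mean_c| = 0.000249
t = 0.000249 / 0.000201017 = 1.24

1.24


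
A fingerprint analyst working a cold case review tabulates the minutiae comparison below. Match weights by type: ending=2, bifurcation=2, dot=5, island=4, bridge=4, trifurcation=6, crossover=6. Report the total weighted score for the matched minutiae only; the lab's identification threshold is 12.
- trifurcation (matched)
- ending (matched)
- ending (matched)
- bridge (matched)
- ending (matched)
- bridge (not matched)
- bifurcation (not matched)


Weighted minutiae match score:
  trifurcation: matched, +6 (running total 6)
  ending: matched, +2 (running total 8)
  ending: matched, +2 (running total 10)
  bridge: matched, +4 (running total 14)
  ending: matched, +2 (running total 16)
  bridge: not matched, +0
  bifurcation: not matched, +0
Total score = 16
Threshold = 12; verdict = identification

16


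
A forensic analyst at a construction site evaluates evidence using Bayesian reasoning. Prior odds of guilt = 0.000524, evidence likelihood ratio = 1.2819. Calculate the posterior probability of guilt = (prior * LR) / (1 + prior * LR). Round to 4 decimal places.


Bayesian evidence evaluation:
Posterior odds = prior_odds * LR = 0.000524 * 1.2819 = 0.0006717156
Posterior probability = posterior_odds / (1 + posterior_odds)
= 0.0006717156 / (1 + 0.0006717156)
= 0.0006717156 / 1.0006717156
= 0.0007

0.0007


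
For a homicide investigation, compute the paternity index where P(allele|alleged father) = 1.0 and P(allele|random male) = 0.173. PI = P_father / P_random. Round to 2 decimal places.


Paternity Index calculation:
PI = P(allele|father) / P(allele|random)
PI = 1.0 / 0.173
PI = 5.78

5.78


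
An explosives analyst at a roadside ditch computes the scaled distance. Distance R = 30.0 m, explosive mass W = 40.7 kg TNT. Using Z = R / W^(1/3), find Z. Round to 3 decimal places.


Scaled distance calculation:
W^(1/3) = 40.7^(1/3) = 3.439786
Z = R / W^(1/3) = 30.0 / 3.439786
Z = 8.721 m/kg^(1/3)

8.721


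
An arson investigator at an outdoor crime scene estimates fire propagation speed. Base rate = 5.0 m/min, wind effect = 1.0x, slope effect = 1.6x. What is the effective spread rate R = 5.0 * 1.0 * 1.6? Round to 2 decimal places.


Fire spread rate calculation:
R = R0 * wind_factor * slope_factor
= 5.0 * 1.0 * 1.6
= 5 * 1.6
= 8.00 m/min

8.00


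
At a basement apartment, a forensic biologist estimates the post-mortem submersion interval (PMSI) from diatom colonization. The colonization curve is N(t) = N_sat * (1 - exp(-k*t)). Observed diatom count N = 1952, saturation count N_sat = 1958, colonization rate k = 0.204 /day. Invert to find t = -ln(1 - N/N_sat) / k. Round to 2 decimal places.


PMSI from diatom colonization curve:
N / N_sat = 1952 / 1958 = 0.996936
1 - N/N_sat = 0.003064
ln(1 - N/N_sat) = -5.788034
t = -ln(1 - N/N_sat) / k = -(-5.788034) / 0.204 = 28.37 days

28.37


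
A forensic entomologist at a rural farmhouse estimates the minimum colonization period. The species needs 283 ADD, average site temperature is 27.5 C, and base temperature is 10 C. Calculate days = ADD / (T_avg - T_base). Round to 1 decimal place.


Insect development time:
Effective temperature = avg_temp - T_base = 27.5 - 10 = 17.5 C
Days = ADD / effective_temp = 283 / 17.5 = 16.2 days

16.2


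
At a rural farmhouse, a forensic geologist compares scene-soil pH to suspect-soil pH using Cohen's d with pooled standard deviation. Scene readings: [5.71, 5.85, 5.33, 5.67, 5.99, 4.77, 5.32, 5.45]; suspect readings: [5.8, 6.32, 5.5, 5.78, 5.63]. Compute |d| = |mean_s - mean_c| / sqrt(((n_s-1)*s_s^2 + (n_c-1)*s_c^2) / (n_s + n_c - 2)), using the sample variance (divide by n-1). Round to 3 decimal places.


Pooled-variance Cohen's d for soil pH comparison:
Scene mean = 44.09 / 8 = 5.51125
Suspect mean = 29.03 / 5 = 5.806
Scene sample variance s_s^2 = 0.147327
Suspect sample variance s_c^2 = 0.09738
Pooled variance = ((n_s-1)*s_s^2 + (n_c-1)*s_c^2) / (n_s + n_c - 2) = 0.129164
Pooled SD = sqrt(0.129164) = 0.359394
Mean difference = -0.29475
|d| = |-0.29475| / 0.359394 = 0.820

0.820


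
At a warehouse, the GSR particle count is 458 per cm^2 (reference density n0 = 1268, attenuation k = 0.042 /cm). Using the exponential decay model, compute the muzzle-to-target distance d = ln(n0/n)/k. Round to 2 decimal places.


GSR distance calculation:
n0/n = 1268 / 458 = 2.768559
ln(n0/n) = 1.018327
d = 1.018327 / 0.042 = 24.25 cm

24.25


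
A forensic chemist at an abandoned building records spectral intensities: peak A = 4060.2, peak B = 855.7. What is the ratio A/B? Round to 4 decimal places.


Spectral peak ratio:
Peak A = 4060.2 counts
Peak B = 855.7 counts
Ratio = 4060.2 / 855.7 = 4.7449

4.7449


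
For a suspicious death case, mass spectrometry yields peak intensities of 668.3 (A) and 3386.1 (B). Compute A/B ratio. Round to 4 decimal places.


Spectral peak ratio:
Peak A = 668.3 counts
Peak B = 3386.1 counts
Ratio = 668.3 / 3386.1 = 0.1974

0.1974


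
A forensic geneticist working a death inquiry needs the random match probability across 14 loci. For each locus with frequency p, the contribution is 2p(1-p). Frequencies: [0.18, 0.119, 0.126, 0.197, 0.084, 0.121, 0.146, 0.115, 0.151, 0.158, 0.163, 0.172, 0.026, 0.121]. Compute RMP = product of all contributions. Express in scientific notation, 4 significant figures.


Computing RMP for 14 loci:
Locus 1: 2 * 0.18 * 0.82 = 0.2952
Locus 2: 2 * 0.119 * 0.881 = 0.209678
Locus 3: 2 * 0.126 * 0.874 = 0.220248
Locus 4: 2 * 0.197 * 0.803 = 0.316382
Locus 5: 2 * 0.084 * 0.916 = 0.153888
Locus 6: 2 * 0.121 * 0.879 = 0.212718
Locus 7: 2 * 0.146 * 0.854 = 0.249368
Locus 8: 2 * 0.115 * 0.885 = 0.20355
Locus 9: 2 * 0.151 * 0.849 = 0.256398
Locus 10: 2 * 0.158 * 0.842 = 0.266072
Locus 11: 2 * 0.163 * 0.837 = 0.272862
Locus 12: 2 * 0.172 * 0.828 = 0.284832
Locus 13: 2 * 0.026 * 0.974 = 0.050648
Locus 14: 2 * 0.121 * 0.879 = 0.212718
RMP = 4.094e-10

4.094e-10


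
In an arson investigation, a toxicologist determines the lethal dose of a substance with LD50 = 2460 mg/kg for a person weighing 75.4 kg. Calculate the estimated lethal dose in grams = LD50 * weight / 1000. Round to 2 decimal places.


Lethal dose calculation:
Lethal dose = LD50 * body_weight / 1000
= 2460 * 75.4 / 1000
= 185484 / 1000
= 185.48 g

185.48


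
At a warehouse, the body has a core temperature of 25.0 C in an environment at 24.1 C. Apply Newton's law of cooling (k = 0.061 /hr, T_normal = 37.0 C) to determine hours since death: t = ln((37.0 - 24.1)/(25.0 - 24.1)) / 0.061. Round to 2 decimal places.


Using Newton's law of cooling:
t = ln((T_normal - T_ambient) / (T_body - T_ambient)) / k
T_normal - T_ambient = 12.9
T_body - T_ambient = 0.9
Ratio = 14.333333
ln(ratio) = 2.662588
t = 2.662588 / 0.061 = 43.65 hours

43.65


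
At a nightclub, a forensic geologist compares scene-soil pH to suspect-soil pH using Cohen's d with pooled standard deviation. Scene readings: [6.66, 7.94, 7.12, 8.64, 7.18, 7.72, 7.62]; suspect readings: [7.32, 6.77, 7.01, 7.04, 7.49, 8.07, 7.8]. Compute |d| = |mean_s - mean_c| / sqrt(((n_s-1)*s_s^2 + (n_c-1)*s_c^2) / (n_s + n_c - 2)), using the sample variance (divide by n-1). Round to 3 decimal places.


Pooled-variance Cohen's d for soil pH comparison:
Scene mean = 52.88 / 7 = 7.554286
Suspect mean = 51.5 / 7 = 7.357143
Scene sample variance s_s^2 = 0.414629
Suspect sample variance s_c^2 = 0.214857
Pooled variance = ((n_s-1)*s_s^2 + (n_c-1)*s_c^2) / (n_s + n_c - 2) = 0.314743
Pooled SD = sqrt(0.314743) = 0.56102
Mean difference = 0.197143
|d| = |0.197143| / 0.56102 = 0.351

0.351


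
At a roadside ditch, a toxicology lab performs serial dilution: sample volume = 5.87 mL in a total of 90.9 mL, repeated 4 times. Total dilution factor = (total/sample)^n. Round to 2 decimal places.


Dilution factor calculation:
Single dilution = V_total / V_sample = 90.9 / 5.87 ≈ 15.48552
Number of dilutions = 4
Total DF = (90.9 / 5.87)^4 (full precision, rounded at the end) = 57504.67

57504.67


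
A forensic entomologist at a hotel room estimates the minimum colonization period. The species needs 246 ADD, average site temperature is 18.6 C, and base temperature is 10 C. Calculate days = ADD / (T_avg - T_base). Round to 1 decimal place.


Insect development time:
Effective temperature = avg_temp - T_base = 18.6 - 10 = 8.6 C
Days = ADD / effective_temp = 246 / 8.6 = 28.6 days

28.6


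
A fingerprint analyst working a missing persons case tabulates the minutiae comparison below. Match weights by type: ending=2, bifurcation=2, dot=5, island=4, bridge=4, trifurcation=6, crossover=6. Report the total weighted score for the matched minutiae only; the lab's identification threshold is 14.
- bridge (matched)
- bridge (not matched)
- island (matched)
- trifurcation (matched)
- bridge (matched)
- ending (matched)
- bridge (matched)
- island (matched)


Weighted minutiae match score:
  bridge: matched, +4 (running total 4)
  bridge: not matched, +0
  island: matched, +4 (running total 8)
  trifurcation: matched, +6 (running total 14)
  bridge: matched, +4 (running total 18)
  ending: matched, +2 (running total 20)
  bridge: matched, +4 (running total 24)
  island: matched, +4 (running total 28)
Total score = 28
Threshold = 14; verdict = identification

28


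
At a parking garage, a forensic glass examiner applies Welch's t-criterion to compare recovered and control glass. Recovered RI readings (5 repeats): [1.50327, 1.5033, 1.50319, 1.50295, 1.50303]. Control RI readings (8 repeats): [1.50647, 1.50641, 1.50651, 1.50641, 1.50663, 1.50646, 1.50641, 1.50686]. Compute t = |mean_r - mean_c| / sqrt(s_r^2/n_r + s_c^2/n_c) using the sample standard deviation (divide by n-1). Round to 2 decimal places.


Welch's t-criterion for glass RI comparison:
Recovered mean = sum / n_r = 7.51574 / 5 = 1.503148
Control mean = sum / n_c = 12.05216 / 8 = 1.50652
Recovered sample variance s_r^2 = 2.322e-08
Control sample variance s_c^2 = 2.43143e-08
Welch SE (unpooled) = sqrt(s_r^2/n_r + s_c^2/n_c) = sqrt(4.644e-09 + 3.03929e-09) = sqrt(7.68329e-09) = 8.76544e-05
|mean_r - mean_c| = 0.003372
t = 0.003372 / 8.76544e-05 = 38.47

38.47


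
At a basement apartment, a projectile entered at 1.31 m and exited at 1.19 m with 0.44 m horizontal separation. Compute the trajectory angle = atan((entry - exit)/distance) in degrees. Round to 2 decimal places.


Bullet trajectory angle:
Height difference = 1.31 - 1.19 = 0.12 m
angle = atan(0.12 / 0.44)
angle = atan(0.272727)
angle = 15.26 degrees

15.26


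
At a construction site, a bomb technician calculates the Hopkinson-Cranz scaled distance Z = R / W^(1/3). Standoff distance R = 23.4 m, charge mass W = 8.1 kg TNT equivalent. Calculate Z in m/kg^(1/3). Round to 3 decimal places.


Scaled distance calculation:
W^(1/3) = 8.1^(1/3) = 2.008299
Z = R / W^(1/3) = 23.4 / 2.008299
Z = 11.652 m/kg^(1/3)

11.652


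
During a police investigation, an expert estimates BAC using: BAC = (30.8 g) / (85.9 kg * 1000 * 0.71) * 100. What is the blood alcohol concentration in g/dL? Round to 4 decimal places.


Applying the Widmark formula:
BAC = (dose_g / (body_wt * 1000 * r)) * 100
Denominator = 85.9 * 1000 * 0.71 = 60989
BAC = (30.8 / 60989) * 100
BAC = 0.0505 g/dL

0.0505


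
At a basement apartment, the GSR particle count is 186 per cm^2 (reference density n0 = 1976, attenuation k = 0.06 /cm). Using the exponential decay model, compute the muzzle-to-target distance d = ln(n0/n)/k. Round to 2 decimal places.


GSR distance calculation:
n0/n = 1976 / 186 = 10.623656
ln(n0/n) = 2.363083
d = 2.363083 / 0.06 = 39.38 cm

39.38


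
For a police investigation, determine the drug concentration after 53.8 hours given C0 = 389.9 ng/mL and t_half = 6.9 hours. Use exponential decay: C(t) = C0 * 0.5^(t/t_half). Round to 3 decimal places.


Drug concentration decay:
Number of half-lives = t / t_half = 53.8 / 6.9 = 7.797101
Decay factor = 0.5^7.797101 = 0.00449613
C(t) = 389.9 * 0.00449613 = 1.753 ng/mL

1.753


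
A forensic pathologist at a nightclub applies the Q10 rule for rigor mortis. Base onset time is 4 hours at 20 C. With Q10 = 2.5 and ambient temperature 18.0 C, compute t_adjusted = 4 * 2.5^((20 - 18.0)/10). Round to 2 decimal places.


Rigor mortis time adjustment:
Exponent = (T_ref - T_actual) / 10 = (20 - 18.0) / 10 = 0.2
Q10 factor = 2.5^0.2 = 1.20112
t_adjusted = 4 * 1.20112 = 4.80 hours

4.80


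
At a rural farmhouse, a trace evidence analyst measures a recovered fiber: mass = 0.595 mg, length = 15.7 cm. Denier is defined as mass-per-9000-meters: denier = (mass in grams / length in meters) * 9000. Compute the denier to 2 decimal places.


Denier calculation:
Mass in grams = 0.595 mg / 1000 = 0.000595 g
Length in meters = 15.7 cm / 100 = 0.157 m
Linear density = mass / length = 0.000595 / 0.157 = 0.00378981 g/m
Denier = (g/m) * 9000 = 0.00378981 * 9000 = 34.11

34.11


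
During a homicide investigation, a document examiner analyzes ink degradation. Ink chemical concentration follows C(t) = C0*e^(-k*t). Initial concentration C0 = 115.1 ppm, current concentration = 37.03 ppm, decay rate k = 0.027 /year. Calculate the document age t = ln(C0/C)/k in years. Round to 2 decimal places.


Document age estimation:
C0/C = 115.1 / 37.03 = 3.108291
ln(C0/C) = 1.134073
t = 1.134073 / 0.027 = 42.00 years

42.00


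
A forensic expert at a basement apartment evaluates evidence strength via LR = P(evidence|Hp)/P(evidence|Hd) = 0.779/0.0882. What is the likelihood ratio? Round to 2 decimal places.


Likelihood ratio calculation:
LR = P(E|Hp) / P(E|Hd)
LR = 0.779 / 0.0882
LR = 8.83

8.83


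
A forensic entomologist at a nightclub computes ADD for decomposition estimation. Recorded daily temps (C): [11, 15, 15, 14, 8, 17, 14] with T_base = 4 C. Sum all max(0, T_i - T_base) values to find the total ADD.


Computing ADD day by day:
Day 1: max(0, 11 - 4) = 7
Day 2: max(0, 15 - 4) = 11
Day 3: max(0, 15 - 4) = 11
Day 4: max(0, 14 - 4) = 10
Day 5: max(0, 8 - 4) = 4
Day 6: max(0, 17 - 4) = 13
Day 7: max(0, 14 - 4) = 10
Total ADD = 66

66


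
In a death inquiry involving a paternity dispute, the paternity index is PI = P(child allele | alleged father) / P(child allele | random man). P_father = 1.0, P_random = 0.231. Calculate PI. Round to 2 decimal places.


Paternity Index calculation:
PI = P(allele|father) / P(allele|random)
PI = 1.0 / 0.231
PI = 4.33

4.33


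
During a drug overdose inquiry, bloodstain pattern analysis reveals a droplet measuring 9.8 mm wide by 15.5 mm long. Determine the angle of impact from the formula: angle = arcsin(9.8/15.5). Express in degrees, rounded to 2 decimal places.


Blood spatter impact angle calculation:
width / length = 9.8 / 15.5 = 0.632258
angle = arcsin(0.632258)
angle = 39.22 degrees

39.22


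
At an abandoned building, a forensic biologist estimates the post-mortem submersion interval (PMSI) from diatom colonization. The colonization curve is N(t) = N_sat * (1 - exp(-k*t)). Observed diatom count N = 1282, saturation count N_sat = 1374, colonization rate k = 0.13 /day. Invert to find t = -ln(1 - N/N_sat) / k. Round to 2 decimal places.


PMSI from diatom colonization curve:
N / N_sat = 1282 / 1374 = 0.933042
1 - N/N_sat = 0.066958
ln(1 - N/N_sat) = -2.70369
t = -ln(1 - N/N_sat) / k = -(-2.70369) / 0.13 = 20.80 days

20.80


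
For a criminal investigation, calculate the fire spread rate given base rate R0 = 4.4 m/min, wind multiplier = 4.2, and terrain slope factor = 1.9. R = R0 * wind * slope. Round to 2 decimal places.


Fire spread rate calculation:
R = R0 * wind_factor * slope_factor
= 4.4 * 4.2 * 1.9
= 18.48 * 1.9
= 35.11 m/min

35.11


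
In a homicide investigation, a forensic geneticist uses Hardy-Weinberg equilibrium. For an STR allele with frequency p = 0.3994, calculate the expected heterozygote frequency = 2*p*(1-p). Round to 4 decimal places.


Hardy-Weinberg heterozygote frequency:
q = 1 - p = 1 - 0.3994 = 0.6006
2pq = 2 * 0.3994 * 0.6006 = 0.4798

0.4798


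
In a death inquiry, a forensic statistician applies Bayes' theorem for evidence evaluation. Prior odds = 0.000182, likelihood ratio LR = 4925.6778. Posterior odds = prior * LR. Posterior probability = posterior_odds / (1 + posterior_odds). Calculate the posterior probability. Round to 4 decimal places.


Bayesian evidence evaluation:
Posterior odds = prior_odds * LR = 0.000182 * 4925.6778 = 0.8964734
Posterior probability = posterior_odds / (1 + posterior_odds)
= 0.8964734 / (1 + 0.8964734)
= 0.8964734 / 1.8964734
= 0.4727

0.4727


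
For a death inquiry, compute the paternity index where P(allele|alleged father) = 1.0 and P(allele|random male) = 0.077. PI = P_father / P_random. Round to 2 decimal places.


Paternity Index calculation:
PI = P(allele|father) / P(allele|random)
PI = 1.0 / 0.077
PI = 12.99

12.99


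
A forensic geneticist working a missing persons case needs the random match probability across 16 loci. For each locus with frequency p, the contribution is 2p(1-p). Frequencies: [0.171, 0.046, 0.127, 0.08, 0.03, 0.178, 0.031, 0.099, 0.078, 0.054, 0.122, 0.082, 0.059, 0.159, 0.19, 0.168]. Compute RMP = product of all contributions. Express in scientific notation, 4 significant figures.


Computing RMP for 16 loci:
Locus 1: 2 * 0.171 * 0.829 = 0.283518
Locus 2: 2 * 0.046 * 0.954 = 0.087768
Locus 3: 2 * 0.127 * 0.873 = 0.221742
Locus 4: 2 * 0.08 * 0.92 = 0.1472
Locus 5: 2 * 0.03 * 0.97 = 0.0582
Locus 6: 2 * 0.178 * 0.822 = 0.292632
Locus 7: 2 * 0.031 * 0.969 = 0.060078
Locus 8: 2 * 0.099 * 0.901 = 0.178398
Locus 9: 2 * 0.078 * 0.922 = 0.143832
Locus 10: 2 * 0.054 * 0.946 = 0.102168
Locus 11: 2 * 0.122 * 0.878 = 0.214232
Locus 12: 2 * 0.082 * 0.918 = 0.150552
Locus 13: 2 * 0.059 * 0.941 = 0.111038
Locus 14: 2 * 0.159 * 0.841 = 0.267438
Locus 15: 2 * 0.19 * 0.81 = 0.3078
Locus 16: 2 * 0.168 * 0.832 = 0.279552
RMP = 1.796e-13

1.796e-13


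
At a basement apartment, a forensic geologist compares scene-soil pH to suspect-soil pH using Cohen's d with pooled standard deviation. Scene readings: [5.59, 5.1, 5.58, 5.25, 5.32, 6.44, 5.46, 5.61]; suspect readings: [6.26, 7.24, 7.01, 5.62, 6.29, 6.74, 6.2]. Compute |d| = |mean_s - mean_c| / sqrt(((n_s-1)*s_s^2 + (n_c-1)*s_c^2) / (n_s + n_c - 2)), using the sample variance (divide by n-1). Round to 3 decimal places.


Pooled-variance Cohen's d for soil pH comparison:
Scene mean = 44.35 / 8 = 5.54375
Suspect mean = 45.36 / 7 = 6.48
Scene sample variance s_s^2 = 0.164484
Suspect sample variance s_c^2 = 0.304767
Pooled variance = ((n_s-1)*s_s^2 + (n_c-1)*s_c^2) / (n_s + n_c - 2) = 0.22923
Pooled SD = sqrt(0.22923) = 0.47878
Mean difference = -0.93625
|d| = |-0.93625| / 0.47878 = 1.955

1.955


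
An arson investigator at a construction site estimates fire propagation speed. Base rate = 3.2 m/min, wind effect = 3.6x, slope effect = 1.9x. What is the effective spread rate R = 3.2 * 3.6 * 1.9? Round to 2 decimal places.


Fire spread rate calculation:
R = R0 * wind_factor * slope_factor
= 3.2 * 3.6 * 1.9
= 11.52 * 1.9
= 21.89 m/min

21.89


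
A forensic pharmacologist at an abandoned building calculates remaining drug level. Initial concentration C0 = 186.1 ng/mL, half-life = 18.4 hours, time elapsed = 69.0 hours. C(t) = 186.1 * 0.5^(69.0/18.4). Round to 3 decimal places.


Drug concentration decay:
Number of half-lives = t / t_half = 69.0 / 18.4 = 3.75
Decay factor = 0.5^3.75 = 0.07432544
C(t) = 186.1 * 0.07432544 = 13.832 ng/mL

13.832


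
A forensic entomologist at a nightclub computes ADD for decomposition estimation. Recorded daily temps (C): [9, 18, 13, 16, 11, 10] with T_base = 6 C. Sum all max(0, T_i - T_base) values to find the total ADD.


Computing ADD day by day:
Day 1: max(0, 9 - 6) = 3
Day 2: max(0, 18 - 6) = 12
Day 3: max(0, 13 - 6) = 7
Day 4: max(0, 16 - 6) = 10
Day 5: max(0, 11 - 6) = 5
Day 6: max(0, 10 - 6) = 4
Total ADD = 41

41


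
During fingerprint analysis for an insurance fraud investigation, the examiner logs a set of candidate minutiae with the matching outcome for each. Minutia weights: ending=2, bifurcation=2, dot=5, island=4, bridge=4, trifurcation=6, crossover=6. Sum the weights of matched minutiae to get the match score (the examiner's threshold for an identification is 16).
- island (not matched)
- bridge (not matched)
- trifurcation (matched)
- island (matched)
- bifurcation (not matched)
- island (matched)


Weighted minutiae match score:
  island: not matched, +0
  bridge: not matched, +0
  trifurcation: matched, +6 (running total 6)
  island: matched, +4 (running total 10)
  bifurcation: not matched, +0
  island: matched, +4 (running total 14)
Total score = 14
Threshold = 16; verdict = inconclusive

14


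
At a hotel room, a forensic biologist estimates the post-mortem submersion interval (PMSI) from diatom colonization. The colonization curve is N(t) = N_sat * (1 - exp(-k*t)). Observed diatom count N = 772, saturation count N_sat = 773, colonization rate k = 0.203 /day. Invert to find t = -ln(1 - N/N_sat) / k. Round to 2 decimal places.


PMSI from diatom colonization curve:
N / N_sat = 772 / 773 = 0.998706
1 - N/N_sat = 0.001294
ln(1 - N/N_sat) = -6.650017
t = -ln(1 - N/N_sat) / k = -(-6.650017) / 0.203 = 32.76 days

32.76


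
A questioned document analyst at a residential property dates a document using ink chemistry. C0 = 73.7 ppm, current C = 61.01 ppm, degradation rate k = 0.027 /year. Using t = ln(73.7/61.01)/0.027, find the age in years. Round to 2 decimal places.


Document age estimation:
C0/C = 73.7 / 61.01 = 1.207999
ln(C0/C) = 0.188965
t = 0.188965 / 0.027 = 7.00 years

7.00


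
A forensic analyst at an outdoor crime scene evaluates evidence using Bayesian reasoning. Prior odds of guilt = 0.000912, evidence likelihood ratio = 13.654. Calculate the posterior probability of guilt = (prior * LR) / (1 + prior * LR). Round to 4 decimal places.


Bayesian evidence evaluation:
Posterior odds = prior_odds * LR = 0.000912 * 13.654 = 0.01245245
Posterior probability = posterior_odds / (1 + posterior_odds)
= 0.01245245 / (1 + 0.01245245)
= 0.01245245 / 1.01245245
= 0.0123

0.0123


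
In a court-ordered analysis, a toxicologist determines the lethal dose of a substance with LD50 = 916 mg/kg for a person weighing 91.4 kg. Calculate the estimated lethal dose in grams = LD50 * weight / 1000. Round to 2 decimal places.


Lethal dose calculation:
Lethal dose = LD50 * body_weight / 1000
= 916 * 91.4 / 1000
= 83722.4 / 1000
= 83.72 g

83.72


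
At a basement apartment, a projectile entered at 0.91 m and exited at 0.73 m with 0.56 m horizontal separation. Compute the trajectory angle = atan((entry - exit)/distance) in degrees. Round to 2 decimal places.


Bullet trajectory angle:
Height difference = 0.91 - 0.73 = 0.18 m
angle = atan(0.18 / 0.56)
angle = atan(0.321429)
angle = 17.82 degrees

17.82


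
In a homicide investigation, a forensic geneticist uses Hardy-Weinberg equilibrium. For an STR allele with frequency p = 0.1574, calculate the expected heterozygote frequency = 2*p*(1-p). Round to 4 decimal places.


Hardy-Weinberg heterozygote frequency:
q = 1 - p = 1 - 0.1574 = 0.8426
2pq = 2 * 0.1574 * 0.8426 = 0.2653

0.2653


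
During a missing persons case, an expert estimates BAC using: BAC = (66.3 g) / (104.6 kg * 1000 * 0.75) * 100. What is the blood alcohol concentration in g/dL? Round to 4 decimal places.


Applying the Widmark formula:
BAC = (dose_g / (body_wt * 1000 * r)) * 100
Denominator = 104.6 * 1000 * 0.75 = 78450
BAC = (66.3 / 78450) * 100
BAC = 0.0845 g/dL

0.0845


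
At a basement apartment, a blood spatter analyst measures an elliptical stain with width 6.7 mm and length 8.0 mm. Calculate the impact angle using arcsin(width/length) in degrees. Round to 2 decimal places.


Blood spatter impact angle calculation:
width / length = 6.7 / 8.0 = 0.8375
angle = arcsin(0.8375)
angle = 56.88 degrees

56.88


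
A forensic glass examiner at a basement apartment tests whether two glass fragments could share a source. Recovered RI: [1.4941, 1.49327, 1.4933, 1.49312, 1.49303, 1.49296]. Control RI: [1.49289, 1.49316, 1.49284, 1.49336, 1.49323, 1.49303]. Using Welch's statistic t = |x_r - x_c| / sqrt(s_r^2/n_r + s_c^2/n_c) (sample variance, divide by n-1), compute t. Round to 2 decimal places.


Welch's t-criterion for glass RI comparison:
Recovered mean = sum / n_r = 8.95978 / 6 = 1.4932967
Control mean = sum / n_c = 8.95851 / 6 = 1.493085
Recovered sample variance s_r^2 = 1.72347e-07
Control sample variance s_c^2 = 4.067e-08
Welch SE (unpooled) = sqrt(s_r^2/n_r + s_c^2/n_c) = sqrt(2.87244e-08 + 6.77833e-09) = sqrt(3.55027e-08) = 0.000188422
|mean_r - mean_c| = 0.000211667
t = 0.000211667 / 0.000188422 = 1.12

1.12


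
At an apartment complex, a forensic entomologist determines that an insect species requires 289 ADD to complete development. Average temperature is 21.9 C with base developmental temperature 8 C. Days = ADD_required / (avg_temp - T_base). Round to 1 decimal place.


Insect development time:
Effective temperature = avg_temp - T_base = 21.9 - 8 = 13.9 C
Days = ADD / effective_temp = 289 / 13.9 = 20.8 days

20.8


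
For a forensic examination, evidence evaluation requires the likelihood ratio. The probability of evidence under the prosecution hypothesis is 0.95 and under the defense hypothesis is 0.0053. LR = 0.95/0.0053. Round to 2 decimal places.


Likelihood ratio calculation:
LR = P(E|Hp) / P(E|Hd)
LR = 0.95 / 0.0053
LR = 179.25

179.25


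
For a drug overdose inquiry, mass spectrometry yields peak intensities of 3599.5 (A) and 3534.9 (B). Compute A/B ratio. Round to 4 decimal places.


Spectral peak ratio:
Peak A = 3599.5 counts
Peak B = 3534.9 counts
Ratio = 3599.5 / 3534.9 = 1.0183

1.0183


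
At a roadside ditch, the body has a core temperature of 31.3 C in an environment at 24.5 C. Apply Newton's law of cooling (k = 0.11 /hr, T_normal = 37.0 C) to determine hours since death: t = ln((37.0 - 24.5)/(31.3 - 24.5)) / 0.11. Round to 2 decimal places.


Using Newton's law of cooling:
t = ln((T_normal - T_ambient) / (T_body - T_ambient)) / k
T_normal - T_ambient = 12.5
T_body - T_ambient = 6.8
Ratio = 1.838235
ln(ratio) = 0.608806
t = 0.608806 / 0.11 = 5.53 hours

5.53


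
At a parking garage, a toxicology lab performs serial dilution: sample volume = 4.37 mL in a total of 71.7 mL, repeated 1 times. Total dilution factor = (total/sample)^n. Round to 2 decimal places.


Dilution factor calculation:
Single dilution = V_total / V_sample = 71.7 / 4.37 ≈ 16.407323
Number of dilutions = 1
Total DF = (71.7 / 4.37)^1 (full precision, rounded at the end) = 16.41

16.41


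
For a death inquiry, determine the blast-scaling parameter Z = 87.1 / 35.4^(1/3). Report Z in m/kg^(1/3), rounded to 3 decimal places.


Scaled distance calculation:
W^(1/3) = 35.4^(1/3) = 3.28348
Z = R / W^(1/3) = 87.1 / 3.28348
Z = 26.527 m/kg^(1/3)

26.527


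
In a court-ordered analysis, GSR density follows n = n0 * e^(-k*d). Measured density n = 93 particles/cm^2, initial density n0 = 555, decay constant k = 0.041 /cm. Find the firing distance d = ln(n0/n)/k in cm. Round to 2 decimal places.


GSR distance calculation:
n0/n = 555 / 93 = 5.967742
ln(n0/n) = 1.786369
d = 1.786369 / 0.041 = 43.57 cm

43.57


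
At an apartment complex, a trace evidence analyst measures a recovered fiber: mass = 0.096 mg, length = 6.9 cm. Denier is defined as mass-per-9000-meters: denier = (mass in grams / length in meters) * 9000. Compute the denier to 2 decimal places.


Denier calculation:
Mass in grams = 0.096 mg / 1000 = 0.000096 g
Length in meters = 6.9 cm / 100 = 0.069 m
Linear density = mass / length = 0.000096 / 0.069 = 0.0013913 g/m
Denier = (g/m) * 9000 = 0.0013913 * 9000 = 12.52

12.52


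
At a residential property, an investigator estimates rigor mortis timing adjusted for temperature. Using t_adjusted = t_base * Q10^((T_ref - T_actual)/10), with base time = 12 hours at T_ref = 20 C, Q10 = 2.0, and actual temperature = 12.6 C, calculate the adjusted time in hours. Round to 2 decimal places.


Rigor mortis time adjustment:
Exponent = (T_ref - T_actual) / 10 = (20 - 12.6) / 10 = 0.74
Q10 factor = 2.0^0.74 = 1.67018
t_adjusted = 12 * 1.67018 = 20.04 hours

20.04


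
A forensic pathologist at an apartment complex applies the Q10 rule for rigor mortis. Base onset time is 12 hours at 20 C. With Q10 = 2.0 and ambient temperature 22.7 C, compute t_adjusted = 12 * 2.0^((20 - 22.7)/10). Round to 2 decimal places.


Rigor mortis time adjustment:
Exponent = (T_ref - T_actual) / 10 = (20 - 22.7) / 10 = -0.27
Q10 factor = 2.0^-0.27 = 0.82932
t_adjusted = 12 * 0.82932 = 9.95 hours

9.95


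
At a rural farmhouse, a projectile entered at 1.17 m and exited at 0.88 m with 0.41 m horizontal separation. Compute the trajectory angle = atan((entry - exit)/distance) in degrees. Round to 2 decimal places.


Bullet trajectory angle:
Height difference = 1.17 - 0.88 = 0.29 m
angle = atan(0.29 / 0.41)
angle = atan(0.707317)
angle = 35.27 degrees

35.27


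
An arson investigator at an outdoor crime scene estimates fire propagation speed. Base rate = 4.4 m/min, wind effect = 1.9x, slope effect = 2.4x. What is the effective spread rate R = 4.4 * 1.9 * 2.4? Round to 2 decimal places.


Fire spread rate calculation:
R = R0 * wind_factor * slope_factor
= 4.4 * 1.9 * 2.4
= 8.36 * 2.4
= 20.06 m/min

20.06


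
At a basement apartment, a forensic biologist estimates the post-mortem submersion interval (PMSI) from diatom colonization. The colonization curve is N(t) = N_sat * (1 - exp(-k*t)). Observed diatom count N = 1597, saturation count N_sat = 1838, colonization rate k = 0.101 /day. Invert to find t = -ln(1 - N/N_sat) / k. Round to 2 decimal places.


PMSI from diatom colonization curve:
N / N_sat = 1597 / 1838 = 0.868879
1 - N/N_sat = 0.131121
ln(1 - N/N_sat) = -2.031635
t = -ln(1 - N/N_sat) / k = -(-2.031635) / 0.101 = 20.12 days

20.12


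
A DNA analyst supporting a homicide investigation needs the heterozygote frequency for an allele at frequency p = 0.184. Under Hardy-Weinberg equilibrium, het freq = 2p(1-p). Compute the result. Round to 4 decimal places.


Hardy-Weinberg heterozygote frequency:
q = 1 - p = 1 - 0.184 = 0.816
2pq = 2 * 0.184 * 0.816 = 0.3003

0.3003


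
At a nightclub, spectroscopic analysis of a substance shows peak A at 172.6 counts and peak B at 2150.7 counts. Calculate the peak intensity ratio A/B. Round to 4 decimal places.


Spectral peak ratio:
Peak A = 172.6 counts
Peak B = 2150.7 counts
Ratio = 172.6 / 2150.7 = 0.0803

0.0803


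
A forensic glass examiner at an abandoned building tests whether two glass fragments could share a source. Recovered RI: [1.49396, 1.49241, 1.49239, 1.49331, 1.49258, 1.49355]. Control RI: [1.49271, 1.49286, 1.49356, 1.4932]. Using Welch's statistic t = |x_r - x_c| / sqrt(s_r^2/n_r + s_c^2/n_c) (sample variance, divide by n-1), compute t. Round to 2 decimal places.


Welch's t-criterion for glass RI comparison:
Recovered mean = sum / n_r = 8.9582 / 6 = 1.4930333
Control mean = sum / n_c = 5.97233 / 4 = 1.4930825
Recovered sample variance s_r^2 = 4.42027e-07
Control sample variance s_c^2 = 1.43358e-07
Welch SE (unpooled) = sqrt(s_r^2/n_r + s_c^2/n_c) = sqrt(7.36711e-08 + 3.58396e-08) = sqrt(1.09511e-07) = 0.000330924
|mean_r - mean_c| = 4.91667e-05
t = 4.91667e-05 / 0.000330924 = 0.15

0.15


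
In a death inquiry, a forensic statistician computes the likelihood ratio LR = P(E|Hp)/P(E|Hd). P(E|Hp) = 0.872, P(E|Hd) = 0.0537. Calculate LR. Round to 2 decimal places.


Likelihood ratio calculation:
LR = P(E|Hp) / P(E|Hd)
LR = 0.872 / 0.0537
LR = 16.24

16.24


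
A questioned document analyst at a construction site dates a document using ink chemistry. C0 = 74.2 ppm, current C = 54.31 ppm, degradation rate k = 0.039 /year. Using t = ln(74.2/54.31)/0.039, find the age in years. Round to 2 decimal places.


Document age estimation:
C0/C = 74.2 / 54.31 = 1.366231
ln(C0/C) = 0.312056
t = 0.312056 / 0.039 = 8.00 years

8.00
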